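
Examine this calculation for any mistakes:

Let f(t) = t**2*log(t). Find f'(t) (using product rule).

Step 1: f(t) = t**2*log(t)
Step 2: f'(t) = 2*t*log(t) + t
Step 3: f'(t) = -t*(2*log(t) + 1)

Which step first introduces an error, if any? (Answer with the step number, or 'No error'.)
Step 3

Step 3 is incorrect due to a sign flip.
The step shows: -t*(2*log(t) + 1)
The correct value should be: t*(2*log(t) + 1)

Explanation: The sign of the whole expression was flipped: the term t*(2*log(t) + 1) was incorrectly written as -t*(2*log(t) + 1)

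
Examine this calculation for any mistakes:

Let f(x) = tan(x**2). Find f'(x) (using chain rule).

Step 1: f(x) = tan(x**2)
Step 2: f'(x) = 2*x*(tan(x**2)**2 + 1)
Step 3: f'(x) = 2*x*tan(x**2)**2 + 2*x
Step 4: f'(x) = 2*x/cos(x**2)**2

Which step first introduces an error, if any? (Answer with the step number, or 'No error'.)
No error

All steps in this derivation are correct.
The final answer f'(x) = 2*x/cos(x**2)**2 is valid.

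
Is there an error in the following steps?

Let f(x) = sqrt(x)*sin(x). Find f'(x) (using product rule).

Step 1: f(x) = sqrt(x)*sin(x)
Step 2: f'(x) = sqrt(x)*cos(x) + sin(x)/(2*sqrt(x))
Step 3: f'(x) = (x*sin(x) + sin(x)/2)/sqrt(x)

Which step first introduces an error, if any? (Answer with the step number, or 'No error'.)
Step 3

Step 3 is incorrect due to a wrong trig function.
The step shows: (x*sin(x) + sin(x)/2)/sqrt(x)
The correct value should be: (x*cos(x) + sin(x)/2)/sqrt(x)

Explanation: cos(x) was incorrectly written as sin(x): the term (x*cos(x) + sin(x)/2)/sqrt(x) was incorrectly written as (x*sin(x) + sin(x)/2)/sqrt(x)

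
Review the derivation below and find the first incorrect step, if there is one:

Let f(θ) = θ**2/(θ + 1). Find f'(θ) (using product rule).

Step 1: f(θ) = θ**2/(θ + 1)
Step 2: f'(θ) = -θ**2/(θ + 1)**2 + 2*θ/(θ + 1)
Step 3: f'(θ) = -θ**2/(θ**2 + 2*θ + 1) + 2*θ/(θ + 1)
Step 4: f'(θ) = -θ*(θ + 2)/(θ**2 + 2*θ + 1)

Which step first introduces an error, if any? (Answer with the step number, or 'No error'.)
Step 4

Step 4 is incorrect due to a sign flip.
The step shows: -θ*(θ + 2)/(θ**2 + 2*θ + 1)
The correct value should be: θ*(θ + 2)/(θ**2 + 2*θ + 1)

Explanation: The sign of the whole expression was flipped: the term θ*(θ + 2)/(θ**2 + 2*θ + 1) was incorrectly written as -θ*(θ + 2)/(θ**2 + 2*θ + 1)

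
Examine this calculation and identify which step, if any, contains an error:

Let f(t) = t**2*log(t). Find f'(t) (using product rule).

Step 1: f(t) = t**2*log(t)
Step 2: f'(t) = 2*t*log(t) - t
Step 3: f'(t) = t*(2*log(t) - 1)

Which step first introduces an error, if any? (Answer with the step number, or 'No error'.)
Step 2

Step 2 is incorrect due to a sign flip.
The step shows: 2*t*log(t) - t
The correct value should be: 2*t*log(t) + t

Explanation: The sign of one term was flipped: the term t was incorrectly written as -t
The later steps are derived from this incorrect expression, so the error originates in Step 2.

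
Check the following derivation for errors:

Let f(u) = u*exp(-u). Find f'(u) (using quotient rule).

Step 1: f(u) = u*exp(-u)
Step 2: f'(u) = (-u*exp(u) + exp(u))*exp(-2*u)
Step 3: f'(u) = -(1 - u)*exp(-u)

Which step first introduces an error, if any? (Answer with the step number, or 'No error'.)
Step 3

Step 3 is incorrect due to a sign flip.
The step shows: -(1 - u)*exp(-u)
The correct value should be: (1 - u)*exp(-u)

Explanation: The sign of the whole expression was flipped: the term (1 - u)*exp(-u) was incorrectly written as -(1 - u)*exp(-u)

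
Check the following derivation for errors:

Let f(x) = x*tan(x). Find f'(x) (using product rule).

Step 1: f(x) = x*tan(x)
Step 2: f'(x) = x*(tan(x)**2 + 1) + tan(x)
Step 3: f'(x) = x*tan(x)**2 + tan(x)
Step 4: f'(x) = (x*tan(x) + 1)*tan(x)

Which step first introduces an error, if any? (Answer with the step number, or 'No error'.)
Step 3

Step 3 is incorrect due to a dropped term.
The step shows: x*tan(x)**2 + tan(x)
The correct value should be: x*tan(x)**2 + x + tan(x)

Explanation: A term was dropped: the term x was incorrectly omitted
The later steps are derived from this incorrect expression, so the error originates in Step 3.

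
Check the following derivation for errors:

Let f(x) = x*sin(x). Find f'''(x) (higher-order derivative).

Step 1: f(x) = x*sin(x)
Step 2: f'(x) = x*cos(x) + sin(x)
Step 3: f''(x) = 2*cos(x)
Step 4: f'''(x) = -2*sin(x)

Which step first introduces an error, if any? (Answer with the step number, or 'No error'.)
Step 3

Step 3 is incorrect due to a dropped term.
The step shows: 2*cos(x)
The correct value should be: -x*sin(x) + 2*cos(x)

Explanation: A term was dropped: the term -x*sin(x) was incorrectly omitted
The later steps are derived from this incorrect expression, so the error originates in Step 3.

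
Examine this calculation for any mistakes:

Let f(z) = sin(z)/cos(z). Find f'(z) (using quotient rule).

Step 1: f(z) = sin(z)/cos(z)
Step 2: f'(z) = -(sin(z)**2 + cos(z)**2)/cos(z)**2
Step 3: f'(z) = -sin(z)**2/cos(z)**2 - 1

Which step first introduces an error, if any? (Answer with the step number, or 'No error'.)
Step 2

Step 2 is incorrect due to a sign flip.
The step shows: -(sin(z)**2 + cos(z)**2)/cos(z)**2
The correct value should be: (sin(z)**2 + cos(z)**2)/cos(z)**2

Explanation: The sign of the whole expression was flipped: the term (sin(z)**2 + cos(z)**2)/cos(z)**2 was incorrectly written as -(sin(z)**2 + cos(z)**2)/cos(z)**2
The later steps are derived from this incorrect expression, so the error originates in Step 2.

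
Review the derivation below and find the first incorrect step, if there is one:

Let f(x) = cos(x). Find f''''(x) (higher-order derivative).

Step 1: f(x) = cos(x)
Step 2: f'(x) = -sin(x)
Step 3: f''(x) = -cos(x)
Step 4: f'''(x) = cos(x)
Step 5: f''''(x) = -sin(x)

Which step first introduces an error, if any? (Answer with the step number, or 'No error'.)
Step 4

Step 4 is incorrect due to a wrong trig function.
The step shows: cos(x)
The correct value should be: sin(x)

Explanation: sin(x) was incorrectly written as cos(x): the term sin(x) was incorrectly written as cos(x)
The later steps are derived from this incorrect expression, so the error originates in Step 4.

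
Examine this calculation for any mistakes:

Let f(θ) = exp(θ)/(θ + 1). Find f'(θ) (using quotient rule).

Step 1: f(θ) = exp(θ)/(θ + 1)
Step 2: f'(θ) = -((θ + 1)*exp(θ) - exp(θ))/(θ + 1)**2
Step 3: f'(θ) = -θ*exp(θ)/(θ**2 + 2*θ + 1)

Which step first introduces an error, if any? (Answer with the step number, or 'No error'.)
Step 2

Step 2 is incorrect due to a sign flip.
The step shows: -((θ + 1)*exp(θ) - exp(θ))/(θ + 1)**2
The correct value should be: ((θ + 1)*exp(θ) - exp(θ))/(θ + 1)**2

Explanation: The sign of the whole expression was flipped: the term ((θ + 1)*exp(θ) - exp(θ))/(θ + 1)**2 was incorrectly written as -((θ + 1)*exp(θ) - exp(θ))/(θ + 1)**2
The later steps are derived from this incorrect expression, so the error originates in Step 2.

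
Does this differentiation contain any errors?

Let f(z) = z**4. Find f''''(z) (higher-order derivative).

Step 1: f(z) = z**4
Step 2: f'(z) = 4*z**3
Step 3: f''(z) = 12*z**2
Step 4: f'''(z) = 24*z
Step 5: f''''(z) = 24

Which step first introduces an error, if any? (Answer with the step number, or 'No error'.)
No error

All steps in this derivation are correct.
The final answer f''''(z) = 24 is valid.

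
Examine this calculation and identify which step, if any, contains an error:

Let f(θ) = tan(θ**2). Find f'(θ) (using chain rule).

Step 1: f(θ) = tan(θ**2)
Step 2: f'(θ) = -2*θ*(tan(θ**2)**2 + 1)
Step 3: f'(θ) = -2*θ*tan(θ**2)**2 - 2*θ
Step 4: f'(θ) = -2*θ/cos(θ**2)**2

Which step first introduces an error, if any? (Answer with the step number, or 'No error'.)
Step 2

Step 2 is incorrect due to a sign flip.
The step shows: -2*θ*(tan(θ**2)**2 + 1)
The correct value should be: 2*θ*(tan(θ**2)**2 + 1)

Explanation: The sign of the whole expression was flipped: the term 2*θ*(tan(θ**2)**2 + 1) was incorrectly written as -2*θ*(tan(θ**2)**2 + 1)
The later steps are derived from this incorrect expression, so the error originates in Step 2.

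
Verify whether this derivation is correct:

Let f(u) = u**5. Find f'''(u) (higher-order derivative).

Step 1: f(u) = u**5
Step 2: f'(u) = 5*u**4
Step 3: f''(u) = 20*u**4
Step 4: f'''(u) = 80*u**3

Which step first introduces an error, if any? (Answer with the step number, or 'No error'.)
Step 3

Step 3 is incorrect due to a wrong exponent.
The step shows: 20*u**4
The correct value should be: 20*u**3

Explanation: The exponent 3 on u was incorrectly written as 4: the term 20*u**3 was incorrectly written as 20*u**4
The later steps are derived from this incorrect expression, so the error originates in Step 3.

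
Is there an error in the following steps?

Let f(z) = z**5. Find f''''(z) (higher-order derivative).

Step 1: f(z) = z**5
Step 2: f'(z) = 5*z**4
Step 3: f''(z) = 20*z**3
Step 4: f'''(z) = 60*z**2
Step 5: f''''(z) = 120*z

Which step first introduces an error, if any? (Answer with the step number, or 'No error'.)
No error

All steps in this derivation are correct.
The final answer f''''(z) = 120*z is valid.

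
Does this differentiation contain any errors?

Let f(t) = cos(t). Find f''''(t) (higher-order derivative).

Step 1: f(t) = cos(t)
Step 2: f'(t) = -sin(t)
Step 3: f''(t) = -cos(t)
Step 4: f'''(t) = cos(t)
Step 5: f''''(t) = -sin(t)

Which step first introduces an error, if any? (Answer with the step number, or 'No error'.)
Step 4

Step 4 is incorrect due to a wrong trig function.
The step shows: cos(t)
The correct value should be: sin(t)

Explanation: sin(t) was incorrectly written as cos(t): the term sin(t) was incorrectly written as cos(t)
The later steps are derived from this incorrect expression, so the error originates in Step 4.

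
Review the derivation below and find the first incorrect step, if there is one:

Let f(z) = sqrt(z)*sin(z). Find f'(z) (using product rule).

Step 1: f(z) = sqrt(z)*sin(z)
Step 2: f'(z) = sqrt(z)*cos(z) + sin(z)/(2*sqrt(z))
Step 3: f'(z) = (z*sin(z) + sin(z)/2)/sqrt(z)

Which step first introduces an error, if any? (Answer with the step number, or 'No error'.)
Step 3

Step 3 is incorrect due to a wrong trig function.
The step shows: (z*sin(z) + sin(z)/2)/sqrt(z)
The correct value should be: (z*cos(z) + sin(z)/2)/sqrt(z)

Explanation: cos(z) was incorrectly written as sin(z): the term (z*cos(z) + sin(z)/2)/sqrt(z) was incorrectly written as (z*sin(z) + sin(z)/2)/sqrt(z)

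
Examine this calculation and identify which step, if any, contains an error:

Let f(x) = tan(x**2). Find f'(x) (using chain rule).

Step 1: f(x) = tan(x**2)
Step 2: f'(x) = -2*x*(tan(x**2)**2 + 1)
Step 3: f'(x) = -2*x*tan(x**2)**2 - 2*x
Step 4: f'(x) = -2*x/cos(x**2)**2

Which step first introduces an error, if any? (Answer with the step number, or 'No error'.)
Step 2

Step 2 is incorrect due to a sign flip.
The step shows: -2*x*(tan(x**2)**2 + 1)
The correct value should be: 2*x*(tan(x**2)**2 + 1)

Explanation: The sign of the whole expression was flipped: the term 2*x*(tan(x**2)**2 + 1) was incorrectly written as -2*x*(tan(x**2)**2 + 1)
The later steps are derived from this incorrect expression, so the error originates in Step 2.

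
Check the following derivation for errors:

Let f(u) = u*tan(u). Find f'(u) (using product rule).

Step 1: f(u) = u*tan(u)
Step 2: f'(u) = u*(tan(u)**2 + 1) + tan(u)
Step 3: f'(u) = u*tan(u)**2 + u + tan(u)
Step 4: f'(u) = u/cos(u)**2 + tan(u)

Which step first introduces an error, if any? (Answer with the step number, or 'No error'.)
No error

All steps in this derivation are correct.
The final answer f'(u) = u/cos(u)**2 + tan(u) is valid.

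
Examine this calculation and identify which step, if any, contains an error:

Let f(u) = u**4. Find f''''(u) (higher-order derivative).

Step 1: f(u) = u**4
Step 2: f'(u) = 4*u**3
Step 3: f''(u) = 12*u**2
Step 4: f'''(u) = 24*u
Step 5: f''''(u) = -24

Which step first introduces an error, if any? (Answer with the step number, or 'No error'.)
Step 5

Step 5 is incorrect due to a sign flip.
The step shows: -24
The correct value should be: 24

Explanation: The sign of the whole expression was flipped: the term 24 was incorrectly written as -24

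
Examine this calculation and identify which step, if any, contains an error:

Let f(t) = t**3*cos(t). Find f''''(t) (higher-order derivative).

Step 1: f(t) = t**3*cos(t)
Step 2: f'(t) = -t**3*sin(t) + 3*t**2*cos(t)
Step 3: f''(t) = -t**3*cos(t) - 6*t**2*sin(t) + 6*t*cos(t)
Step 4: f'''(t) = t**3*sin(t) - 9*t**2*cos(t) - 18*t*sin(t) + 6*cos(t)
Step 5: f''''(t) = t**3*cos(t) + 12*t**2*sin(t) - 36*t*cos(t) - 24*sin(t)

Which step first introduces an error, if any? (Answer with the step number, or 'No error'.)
No error

All steps in this derivation are correct.
The final answer f''''(t) = t**3*cos(t) + 12*t**2*sin(t) - 36*t*cos(t) - 24*sin(t) is valid.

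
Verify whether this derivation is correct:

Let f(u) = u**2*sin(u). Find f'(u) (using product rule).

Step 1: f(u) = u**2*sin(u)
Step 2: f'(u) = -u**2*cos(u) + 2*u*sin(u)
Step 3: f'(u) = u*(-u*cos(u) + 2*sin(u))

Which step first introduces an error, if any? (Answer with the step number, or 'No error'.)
Step 2

Step 2 is incorrect due to a sign flip.
The step shows: -u**2*cos(u) + 2*u*sin(u)
The correct value should be: u**2*cos(u) + 2*u*sin(u)

Explanation: The sign of one term was flipped: the term u**2*cos(u) was incorrectly written as -u**2*cos(u)
The later steps are derived from this incorrect expression, so the error originates in Step 2.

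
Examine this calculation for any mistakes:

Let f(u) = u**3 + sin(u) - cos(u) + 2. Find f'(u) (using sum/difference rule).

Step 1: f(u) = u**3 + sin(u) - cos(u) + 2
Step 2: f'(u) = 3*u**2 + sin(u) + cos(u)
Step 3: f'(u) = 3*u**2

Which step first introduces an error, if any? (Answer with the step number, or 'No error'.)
Step 3

Step 3 is incorrect due to a dropped term.
The step shows: 3*u**2
The correct value should be: 3*u**2 + sqrt(2)*sin(u + pi/4)

Explanation: A term was dropped: the term sqrt(2)*sin(u + pi/4) was incorrectly omitted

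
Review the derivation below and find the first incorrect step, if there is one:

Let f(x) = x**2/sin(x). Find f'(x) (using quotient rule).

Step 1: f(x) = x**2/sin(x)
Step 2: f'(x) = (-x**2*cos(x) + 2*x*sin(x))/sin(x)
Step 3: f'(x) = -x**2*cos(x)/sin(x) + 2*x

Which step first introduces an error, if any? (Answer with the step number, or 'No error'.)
Step 2

Step 2 is incorrect due to a wrong exponent.
The step shows: (-x**2*cos(x) + 2*x*sin(x))/sin(x)
The correct value should be: (-x**2*cos(x) + 2*x*sin(x))/sin(x)**2

Explanation: The exponent -2 on sin(x) was incorrectly written as -1: the term (-x**2*cos(x) + 2*x*sin(x))/sin(x)**2 was incorrectly written as (-x**2*cos(x) + 2*x*sin(x))/sin(x)
The later steps are derived from this incorrect expression, so the error originates in Step 2.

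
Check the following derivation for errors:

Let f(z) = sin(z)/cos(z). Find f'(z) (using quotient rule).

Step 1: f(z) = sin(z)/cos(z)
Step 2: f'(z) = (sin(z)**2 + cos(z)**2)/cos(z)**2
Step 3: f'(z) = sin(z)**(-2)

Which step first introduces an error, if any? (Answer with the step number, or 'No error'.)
Step 3

Step 3 is incorrect due to a wrong trig function.
The step shows: sin(z)**(-2)
The correct value should be: cos(z)**(-2)

Explanation: cos(z) was incorrectly written as sin(z): the term cos(z)**(-2) was incorrectly written as sin(z)**(-2)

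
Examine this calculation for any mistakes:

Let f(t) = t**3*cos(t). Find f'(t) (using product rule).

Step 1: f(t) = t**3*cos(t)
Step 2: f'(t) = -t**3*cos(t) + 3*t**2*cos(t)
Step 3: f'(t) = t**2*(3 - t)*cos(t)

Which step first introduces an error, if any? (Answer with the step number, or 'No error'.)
Step 2

Step 2 is incorrect due to a wrong trig function.
The step shows: -t**3*cos(t) + 3*t**2*cos(t)
The correct value should be: -t**3*sin(t) + 3*t**2*cos(t)

Explanation: sin(t) was incorrectly written as cos(t): the term -t**3*sin(t) was incorrectly written as -t**3*cos(t)
The later steps are derived from this incorrect expression, so the error originates in Step 2.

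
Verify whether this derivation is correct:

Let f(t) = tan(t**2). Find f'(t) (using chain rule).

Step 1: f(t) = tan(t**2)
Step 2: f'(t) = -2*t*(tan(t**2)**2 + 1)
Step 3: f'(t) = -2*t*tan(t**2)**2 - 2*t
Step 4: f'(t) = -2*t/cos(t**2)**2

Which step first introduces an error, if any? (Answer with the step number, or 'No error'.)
Step 2

Step 2 is incorrect due to a sign flip.
The step shows: -2*t*(tan(t**2)**2 + 1)
The correct value should be: 2*t*(tan(t**2)**2 + 1)

Explanation: The sign of the whole expression was flipped: the term 2*t*(tan(t**2)**2 + 1) was incorrectly written as -2*t*(tan(t**2)**2 + 1)
The later steps are derived from this incorrect expression, so the error originates in Step 2.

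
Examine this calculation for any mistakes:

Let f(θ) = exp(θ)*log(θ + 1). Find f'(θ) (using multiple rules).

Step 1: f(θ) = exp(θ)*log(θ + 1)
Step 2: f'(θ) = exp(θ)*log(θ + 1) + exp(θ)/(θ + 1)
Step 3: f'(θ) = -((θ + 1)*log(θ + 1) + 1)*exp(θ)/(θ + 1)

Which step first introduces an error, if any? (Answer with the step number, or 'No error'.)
Step 3

Step 3 is incorrect due to a sign flip.
The step shows: -((θ + 1)*log(θ + 1) + 1)*exp(θ)/(θ + 1)
The correct value should be: ((θ + 1)*log(θ + 1) + 1)*exp(θ)/(θ + 1)

Explanation: The sign of the whole expression was flipped: the term ((θ + 1)*log(θ + 1) + 1)*exp(θ)/(θ + 1) was incorrectly written as -((θ + 1)*log(θ + 1) + 1)*exp(θ)/(θ + 1)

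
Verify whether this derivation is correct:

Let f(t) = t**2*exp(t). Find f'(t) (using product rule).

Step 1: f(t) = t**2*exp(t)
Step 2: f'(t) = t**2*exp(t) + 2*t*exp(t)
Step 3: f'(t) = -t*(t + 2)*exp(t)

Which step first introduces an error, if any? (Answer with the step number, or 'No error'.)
Step 3

Step 3 is incorrect due to a sign flip.
The step shows: -t*(t + 2)*exp(t)
The correct value should be: t*(t + 2)*exp(t)

Explanation: The sign of the whole expression was flipped: the term t*(t + 2)*exp(t) was incorrectly written as -t*(t + 2)*exp(t)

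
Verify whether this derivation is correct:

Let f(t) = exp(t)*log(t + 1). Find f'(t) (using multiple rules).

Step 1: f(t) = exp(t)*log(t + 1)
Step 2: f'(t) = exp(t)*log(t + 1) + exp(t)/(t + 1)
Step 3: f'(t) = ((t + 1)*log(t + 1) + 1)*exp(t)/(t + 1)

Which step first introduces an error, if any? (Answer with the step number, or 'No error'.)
No error

All steps in this derivation are correct.
The final answer f'(t) = ((t + 1)*log(t + 1) + 1)*exp(t)/(t + 1) is valid.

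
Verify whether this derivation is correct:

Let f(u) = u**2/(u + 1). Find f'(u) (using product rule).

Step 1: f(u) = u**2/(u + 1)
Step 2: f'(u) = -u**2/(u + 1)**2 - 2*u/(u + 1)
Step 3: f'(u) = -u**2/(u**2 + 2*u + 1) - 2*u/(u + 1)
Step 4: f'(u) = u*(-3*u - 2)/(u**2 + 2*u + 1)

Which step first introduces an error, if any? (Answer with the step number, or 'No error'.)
Step 2

Step 2 is incorrect due to a sign flip.
The step shows: -u**2/(u + 1)**2 - 2*u/(u + 1)
The correct value should be: -u**2/(u + 1)**2 + 2*u/(u + 1)

Explanation: The sign of one term was flipped: the term 2*u/(u + 1) was incorrectly written as -2*u/(u + 1)
The later steps are derived from this incorrect expression, so the error originates in Step 2.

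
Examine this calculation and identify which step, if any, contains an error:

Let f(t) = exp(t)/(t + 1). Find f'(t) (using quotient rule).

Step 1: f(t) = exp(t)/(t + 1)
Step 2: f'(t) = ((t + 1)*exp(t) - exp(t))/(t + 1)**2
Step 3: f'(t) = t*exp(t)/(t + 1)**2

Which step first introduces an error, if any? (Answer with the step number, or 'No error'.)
No error

All steps in this derivation are correct.
The final answer f'(t) = t*exp(t)/(t + 1)**2 is valid.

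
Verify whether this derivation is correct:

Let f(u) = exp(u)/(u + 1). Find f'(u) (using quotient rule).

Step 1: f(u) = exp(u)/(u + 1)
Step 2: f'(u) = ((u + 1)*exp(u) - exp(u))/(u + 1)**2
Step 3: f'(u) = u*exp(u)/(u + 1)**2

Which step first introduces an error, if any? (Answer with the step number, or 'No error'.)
No error

All steps in this derivation are correct.
The final answer f'(u) = u*exp(u)/(u + 1)**2 is valid.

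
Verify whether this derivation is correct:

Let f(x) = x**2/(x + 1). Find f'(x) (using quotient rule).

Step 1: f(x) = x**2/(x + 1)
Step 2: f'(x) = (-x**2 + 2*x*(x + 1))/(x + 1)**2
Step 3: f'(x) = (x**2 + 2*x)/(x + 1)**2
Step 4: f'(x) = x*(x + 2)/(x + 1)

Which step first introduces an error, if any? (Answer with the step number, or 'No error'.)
Step 4

Step 4 is incorrect due to a wrong exponent.
The step shows: x*(x + 2)/(x + 1)
The correct value should be: x*(x + 2)/(x + 1)**2

Explanation: The exponent -2 on x + 1 was incorrectly written as -1: the term x*(x + 2)/(x + 1)**2 was incorrectly written as x*(x + 2)/(x + 1)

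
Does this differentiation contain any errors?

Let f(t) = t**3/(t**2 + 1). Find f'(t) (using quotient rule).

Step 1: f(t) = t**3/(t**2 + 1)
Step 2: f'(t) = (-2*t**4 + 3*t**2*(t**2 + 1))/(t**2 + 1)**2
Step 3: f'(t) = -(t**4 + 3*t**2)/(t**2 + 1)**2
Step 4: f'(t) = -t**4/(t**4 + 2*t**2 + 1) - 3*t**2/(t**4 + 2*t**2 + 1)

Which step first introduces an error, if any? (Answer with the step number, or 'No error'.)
Step 3

Step 3 is incorrect due to a sign flip.
The step shows: -(t**4 + 3*t**2)/(t**2 + 1)**2
The correct value should be: (t**4 + 3*t**2)/(t**2 + 1)**2

Explanation: The sign of the whole expression was flipped: the term (t**4 + 3*t**2)/(t**2 + 1)**2 was incorrectly written as -(t**4 + 3*t**2)/(t**2 + 1)**2
The later steps are derived from this incorrect expression, so the error originates in Step 3.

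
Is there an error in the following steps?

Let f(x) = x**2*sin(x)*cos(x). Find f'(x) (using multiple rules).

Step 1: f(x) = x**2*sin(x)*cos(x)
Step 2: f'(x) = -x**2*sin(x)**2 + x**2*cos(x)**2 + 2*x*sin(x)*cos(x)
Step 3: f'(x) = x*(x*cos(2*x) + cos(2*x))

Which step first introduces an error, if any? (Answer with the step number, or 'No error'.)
Step 3

Step 3 is incorrect due to a wrong trig function.
The step shows: x*(x*cos(2*x) + cos(2*x))
The correct value should be: x*(x*cos(2*x) + sin(2*x))

Explanation: sin(2*x) was incorrectly written as cos(2*x): the term x*(x*cos(2*x) + sin(2*x)) was incorrectly written as x*(x*cos(2*x) + cos(2*x))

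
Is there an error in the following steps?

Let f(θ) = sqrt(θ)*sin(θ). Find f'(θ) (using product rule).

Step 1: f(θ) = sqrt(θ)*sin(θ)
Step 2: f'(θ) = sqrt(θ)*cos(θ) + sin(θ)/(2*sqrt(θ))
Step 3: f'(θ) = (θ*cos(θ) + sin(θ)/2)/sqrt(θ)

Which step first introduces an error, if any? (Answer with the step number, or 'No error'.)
No error

All steps in this derivation are correct.
The final answer f'(θ) = (θ*cos(θ) + sin(θ)/2)/sqrt(θ) is valid.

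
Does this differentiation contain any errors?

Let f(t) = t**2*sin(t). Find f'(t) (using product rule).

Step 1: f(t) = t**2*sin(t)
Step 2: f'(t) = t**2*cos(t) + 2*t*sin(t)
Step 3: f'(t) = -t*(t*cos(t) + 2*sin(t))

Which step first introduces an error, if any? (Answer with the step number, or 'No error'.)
Step 3

Step 3 is incorrect due to a sign flip.
The step shows: -t*(t*cos(t) + 2*sin(t))
The correct value should be: t*(t*cos(t) + 2*sin(t))

Explanation: The sign of the whole expression was flipped: the term t*(t*cos(t) + 2*sin(t)) was incorrectly written as -t*(t*cos(t) + 2*sin(t))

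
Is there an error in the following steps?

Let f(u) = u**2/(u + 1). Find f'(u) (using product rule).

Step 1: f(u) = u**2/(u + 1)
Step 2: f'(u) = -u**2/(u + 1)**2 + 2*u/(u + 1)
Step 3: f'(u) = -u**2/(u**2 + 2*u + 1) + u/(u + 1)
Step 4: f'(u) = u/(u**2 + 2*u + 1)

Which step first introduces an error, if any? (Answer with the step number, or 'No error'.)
Step 3

Step 3 is incorrect due to a wrong coefficient.
The step shows: -u**2/(u**2 + 2*u + 1) + u/(u + 1)
The correct value should be: -u**2/(u**2 + 2*u + 1) + 2*u/(u + 1)

Explanation: The coefficient 2 was incorrectly written as 1: the term 2*u/(u + 1) was incorrectly written as u/(u + 1)
The later steps are derived from this incorrect expression, so the error originates in Step 3.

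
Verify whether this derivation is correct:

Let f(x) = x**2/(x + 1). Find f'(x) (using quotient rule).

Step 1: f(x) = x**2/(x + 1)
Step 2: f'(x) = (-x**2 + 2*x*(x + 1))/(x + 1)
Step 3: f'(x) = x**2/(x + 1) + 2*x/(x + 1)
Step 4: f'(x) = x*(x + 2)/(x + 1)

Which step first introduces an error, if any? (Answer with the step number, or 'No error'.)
Step 2

Step 2 is incorrect due to a wrong exponent.
The step shows: (-x**2 + 2*x*(x + 1))/(x + 1)
The correct value should be: (-x**2 + 2*x*(x + 1))/(x + 1)**2

Explanation: The exponent -2 on x + 1 was incorrectly written as -1: the term (-x**2 + 2*x*(x + 1))/(x + 1)**2 was incorrectly written as (-x**2 + 2*x*(x + 1))/(x + 1)
The later steps are derived from this incorrect expression, so the error originates in Step 2.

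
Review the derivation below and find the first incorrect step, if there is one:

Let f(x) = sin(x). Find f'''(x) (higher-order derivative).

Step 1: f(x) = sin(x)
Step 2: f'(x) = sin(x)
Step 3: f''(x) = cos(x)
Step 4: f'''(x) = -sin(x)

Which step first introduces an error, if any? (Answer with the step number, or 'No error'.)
Step 2

Step 2 is incorrect due to a wrong trig function.
The step shows: sin(x)
The correct value should be: cos(x)

Explanation: cos(x) was incorrectly written as sin(x): the term cos(x) was incorrectly written as sin(x)
The later steps are derived from this incorrect expression, so the error originates in Step 2.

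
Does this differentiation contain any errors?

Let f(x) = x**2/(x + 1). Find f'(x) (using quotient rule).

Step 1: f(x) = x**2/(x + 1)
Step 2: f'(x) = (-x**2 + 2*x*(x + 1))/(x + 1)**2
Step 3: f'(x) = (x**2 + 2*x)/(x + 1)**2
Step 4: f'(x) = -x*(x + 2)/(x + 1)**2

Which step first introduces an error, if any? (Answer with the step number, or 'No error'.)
Step 4

Step 4 is incorrect due to a sign flip.
The step shows: -x*(x + 2)/(x + 1)**2
The correct value should be: x*(x + 2)/(x + 1)**2

Explanation: The sign of the whole expression was flipped: the term x*(x + 2)/(x + 1)**2 was incorrectly written as -x*(x + 2)/(x + 1)**2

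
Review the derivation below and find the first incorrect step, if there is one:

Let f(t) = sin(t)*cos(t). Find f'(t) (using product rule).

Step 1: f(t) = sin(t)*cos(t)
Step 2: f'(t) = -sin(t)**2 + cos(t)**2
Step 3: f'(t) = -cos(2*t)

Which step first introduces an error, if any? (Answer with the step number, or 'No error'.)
Step 3

Step 3 is incorrect due to a sign flip.
The step shows: -cos(2*t)
The correct value should be: cos(2*t)

Explanation: The sign of the whole expression was flipped: the term cos(2*t) was incorrectly written as -cos(2*t)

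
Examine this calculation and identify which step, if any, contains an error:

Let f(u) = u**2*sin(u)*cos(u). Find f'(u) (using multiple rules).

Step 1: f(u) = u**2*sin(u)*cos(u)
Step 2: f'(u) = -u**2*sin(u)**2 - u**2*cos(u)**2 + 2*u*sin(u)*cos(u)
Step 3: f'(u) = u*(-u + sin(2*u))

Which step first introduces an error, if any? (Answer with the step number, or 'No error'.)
Step 2

Step 2 is incorrect due to a sign flip.
The step shows: -u**2*sin(u)**2 - u**2*cos(u)**2 + 2*u*sin(u)*cos(u)
The correct value should be: -u**2*sin(u)**2 + u**2*cos(u)**2 + 2*u*sin(u)*cos(u)

Explanation: The sign of one term was flipped: the term u**2*cos(u)**2 was incorrectly written as -u**2*cos(u)**2
The later steps are derived from this incorrect expression, so the error originates in Step 2.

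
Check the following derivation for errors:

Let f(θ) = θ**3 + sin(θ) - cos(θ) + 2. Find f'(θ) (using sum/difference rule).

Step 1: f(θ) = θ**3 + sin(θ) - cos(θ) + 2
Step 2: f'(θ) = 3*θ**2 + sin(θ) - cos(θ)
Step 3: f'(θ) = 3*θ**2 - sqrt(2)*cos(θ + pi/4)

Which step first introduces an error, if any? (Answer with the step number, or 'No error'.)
Step 2

Step 2 is incorrect due to a sign flip.
The step shows: 3*θ**2 + sin(θ) - cos(θ)
The correct value should be: 3*θ**2 + sin(θ) + cos(θ)

Explanation: The sign of one term was flipped: the term cos(θ) was incorrectly written as -cos(θ)
The later steps are derived from this incorrect expression, so the error originates in Step 2.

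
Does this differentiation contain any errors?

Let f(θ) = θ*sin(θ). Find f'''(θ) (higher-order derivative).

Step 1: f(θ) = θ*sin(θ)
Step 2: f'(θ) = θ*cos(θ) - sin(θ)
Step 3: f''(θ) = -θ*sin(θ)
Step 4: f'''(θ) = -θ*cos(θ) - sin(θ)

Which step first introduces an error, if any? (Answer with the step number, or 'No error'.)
Step 2

Step 2 is incorrect due to a sign flip.
The step shows: θ*cos(θ) - sin(θ)
The correct value should be: θ*cos(θ) + sin(θ)

Explanation: The sign of one term was flipped: the term sin(θ) was incorrectly written as -sin(θ)
The later steps are derived from this incorrect expression, so the error originates in Step 2.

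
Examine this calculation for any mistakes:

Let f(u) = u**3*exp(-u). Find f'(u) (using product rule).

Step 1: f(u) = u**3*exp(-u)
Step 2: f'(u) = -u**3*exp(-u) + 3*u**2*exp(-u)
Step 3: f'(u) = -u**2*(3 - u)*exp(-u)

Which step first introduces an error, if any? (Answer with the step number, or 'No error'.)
Step 3

Step 3 is incorrect due to a sign flip.
The step shows: -u**2*(3 - u)*exp(-u)
The correct value should be: u**2*(3 - u)*exp(-u)

Explanation: The sign of the whole expression was flipped: the term u**2*(3 - u)*exp(-u) was incorrectly written as -u**2*(3 - u)*exp(-u)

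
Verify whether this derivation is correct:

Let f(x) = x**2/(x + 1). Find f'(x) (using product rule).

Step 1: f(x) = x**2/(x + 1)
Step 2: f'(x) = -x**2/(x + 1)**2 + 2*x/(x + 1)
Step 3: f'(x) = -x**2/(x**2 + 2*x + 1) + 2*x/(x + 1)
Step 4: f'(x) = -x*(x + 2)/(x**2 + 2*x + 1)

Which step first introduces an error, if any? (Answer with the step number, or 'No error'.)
Step 4

Step 4 is incorrect due to a sign flip.
The step shows: -x*(x + 2)/(x**2 + 2*x + 1)
The correct value should be: x*(x + 2)/(x**2 + 2*x + 1)

Explanation: The sign of the whole expression was flipped: the term x*(x + 2)/(x**2 + 2*x + 1) was incorrectly written as -x*(x + 2)/(x**2 + 2*x + 1)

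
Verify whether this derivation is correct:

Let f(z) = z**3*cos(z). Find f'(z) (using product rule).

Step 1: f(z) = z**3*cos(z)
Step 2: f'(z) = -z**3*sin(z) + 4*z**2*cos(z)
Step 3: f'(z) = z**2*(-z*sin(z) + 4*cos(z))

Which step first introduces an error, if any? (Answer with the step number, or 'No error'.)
Step 2

Step 2 is incorrect due to a wrong coefficient.
The step shows: -z**3*sin(z) + 4*z**2*cos(z)
The correct value should be: -z**3*sin(z) + 3*z**2*cos(z)

Explanation: The coefficient 3 was incorrectly written as 4: the term 3*z**2*cos(z) was incorrectly written as 4*z**2*cos(z)
The later steps are derived from this incorrect expression, so the error originates in Step 2.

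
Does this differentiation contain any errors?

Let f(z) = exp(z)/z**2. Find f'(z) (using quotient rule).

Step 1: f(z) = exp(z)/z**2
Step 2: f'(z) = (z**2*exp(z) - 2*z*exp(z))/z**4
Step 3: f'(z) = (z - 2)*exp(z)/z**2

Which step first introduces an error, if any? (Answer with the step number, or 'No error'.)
Step 3

Step 3 is incorrect due to a wrong exponent.
The step shows: (z - 2)*exp(z)/z**2
The correct value should be: (z - 2)*exp(z)/z**3

Explanation: The exponent -3 on z was incorrectly written as -2: the term (z - 2)*exp(z)/z**3 was incorrectly written as (z - 2)*exp(z)/z**2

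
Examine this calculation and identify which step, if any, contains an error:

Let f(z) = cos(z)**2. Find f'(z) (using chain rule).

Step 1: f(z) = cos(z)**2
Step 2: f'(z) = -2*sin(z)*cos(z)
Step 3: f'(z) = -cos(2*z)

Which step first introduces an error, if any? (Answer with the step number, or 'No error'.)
Step 3

Step 3 is incorrect due to a wrong trig function.
The step shows: -cos(2*z)
The correct value should be: -sin(2*z)

Explanation: sin(2*z) was incorrectly written as cos(2*z): the term -sin(2*z) was incorrectly written as -cos(2*z)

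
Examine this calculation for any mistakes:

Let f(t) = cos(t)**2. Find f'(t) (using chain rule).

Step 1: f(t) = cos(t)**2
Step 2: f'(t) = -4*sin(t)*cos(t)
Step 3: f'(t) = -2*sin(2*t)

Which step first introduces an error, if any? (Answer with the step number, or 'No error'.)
Step 2

Step 2 is incorrect due to a wrong coefficient.
The step shows: -4*sin(t)*cos(t)
The correct value should be: -2*sin(t)*cos(t)

Explanation: The coefficient -2 was incorrectly written as -4: the term -2*sin(t)*cos(t) was incorrectly written as -4*sin(t)*cos(t)
The later steps are derived from this incorrect expression, so the error originates in Step 2.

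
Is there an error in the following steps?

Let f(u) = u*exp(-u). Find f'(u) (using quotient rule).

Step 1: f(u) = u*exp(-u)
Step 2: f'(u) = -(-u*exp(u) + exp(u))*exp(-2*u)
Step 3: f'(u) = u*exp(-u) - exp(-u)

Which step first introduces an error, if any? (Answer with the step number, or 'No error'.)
Step 2

Step 2 is incorrect due to a sign flip.
The step shows: -(-u*exp(u) + exp(u))*exp(-2*u)
The correct value should be: (-u*exp(u) + exp(u))*exp(-2*u)

Explanation: The sign of the whole expression was flipped: the term (-u*exp(u) + exp(u))*exp(-2*u) was incorrectly written as -(-u*exp(u) + exp(u))*exp(-2*u)
The later steps are derived from this incorrect expression, so the error originates in Step 2.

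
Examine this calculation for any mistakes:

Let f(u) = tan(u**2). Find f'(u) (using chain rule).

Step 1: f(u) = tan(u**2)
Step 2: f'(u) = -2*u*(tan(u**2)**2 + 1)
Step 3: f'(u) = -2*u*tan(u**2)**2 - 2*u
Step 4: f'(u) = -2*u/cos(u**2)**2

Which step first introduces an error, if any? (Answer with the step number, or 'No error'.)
Step 2

Step 2 is incorrect due to a sign flip.
The step shows: -2*u*(tan(u**2)**2 + 1)
The correct value should be: 2*u*(tan(u**2)**2 + 1)

Explanation: The sign of the whole expression was flipped: the term 2*u*(tan(u**2)**2 + 1) was incorrectly written as -2*u*(tan(u**2)**2 + 1)
The later steps are derived from this incorrect expression, so the error originates in Step 2.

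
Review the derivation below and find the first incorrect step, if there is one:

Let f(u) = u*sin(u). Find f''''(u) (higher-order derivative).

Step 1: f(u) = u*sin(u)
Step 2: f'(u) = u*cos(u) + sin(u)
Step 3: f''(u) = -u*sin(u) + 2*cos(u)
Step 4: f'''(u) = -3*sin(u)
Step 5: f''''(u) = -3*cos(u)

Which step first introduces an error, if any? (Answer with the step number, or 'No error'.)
Step 4

Step 4 is incorrect due to a dropped term.
The step shows: -3*sin(u)
The correct value should be: -u*cos(u) - 3*sin(u)

Explanation: A term was dropped: the term -u*cos(u) was incorrectly omitted
The later steps are derived from this incorrect expression, so the error originates in Step 4.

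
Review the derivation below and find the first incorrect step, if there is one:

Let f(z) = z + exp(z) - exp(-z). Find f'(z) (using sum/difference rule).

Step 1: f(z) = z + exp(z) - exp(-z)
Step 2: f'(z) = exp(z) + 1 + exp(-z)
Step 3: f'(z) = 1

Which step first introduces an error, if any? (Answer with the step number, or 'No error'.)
Step 3

Step 3 is incorrect due to a dropped term.
The step shows: 1
The correct value should be: 2*cosh(z) + 1

Explanation: A term was dropped: the term 2*cosh(z) was incorrectly omitted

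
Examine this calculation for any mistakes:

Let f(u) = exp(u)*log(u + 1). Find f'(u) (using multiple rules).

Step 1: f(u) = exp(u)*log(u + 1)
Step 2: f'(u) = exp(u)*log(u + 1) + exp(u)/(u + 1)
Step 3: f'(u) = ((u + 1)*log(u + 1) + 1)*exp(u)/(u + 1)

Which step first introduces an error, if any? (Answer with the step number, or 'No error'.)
No error

All steps in this derivation are correct.
The final answer f'(u) = ((u + 1)*log(u + 1) + 1)*exp(u)/(u + 1) is valid.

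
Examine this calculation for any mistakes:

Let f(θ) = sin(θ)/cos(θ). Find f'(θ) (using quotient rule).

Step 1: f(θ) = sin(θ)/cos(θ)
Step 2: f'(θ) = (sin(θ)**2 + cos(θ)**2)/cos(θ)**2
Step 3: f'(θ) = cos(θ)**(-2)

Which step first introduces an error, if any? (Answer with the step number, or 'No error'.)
No error

All steps in this derivation are correct.
The final answer f'(θ) = cos(θ)**(-2) is valid.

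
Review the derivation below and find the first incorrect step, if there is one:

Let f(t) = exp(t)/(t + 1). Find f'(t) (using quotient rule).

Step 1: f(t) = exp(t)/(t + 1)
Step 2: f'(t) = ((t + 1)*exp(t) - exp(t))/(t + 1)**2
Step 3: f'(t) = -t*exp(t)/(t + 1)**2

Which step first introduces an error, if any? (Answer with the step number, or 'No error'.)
Step 3

Step 3 is incorrect due to a sign flip.
The step shows: -t*exp(t)/(t + 1)**2
The correct value should be: t*exp(t)/(t + 1)**2

Explanation: The sign of the whole expression was flipped: the term t*exp(t)/(t + 1)**2 was incorrectly written as -t*exp(t)/(t + 1)**2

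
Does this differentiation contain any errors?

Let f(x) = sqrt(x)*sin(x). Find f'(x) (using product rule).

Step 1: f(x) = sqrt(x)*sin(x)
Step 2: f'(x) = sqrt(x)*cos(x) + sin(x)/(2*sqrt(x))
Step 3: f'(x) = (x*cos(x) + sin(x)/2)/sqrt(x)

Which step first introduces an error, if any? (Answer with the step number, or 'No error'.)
No error

All steps in this derivation are correct.
The final answer f'(x) = (x*cos(x) + sin(x)/2)/sqrt(x) is valid.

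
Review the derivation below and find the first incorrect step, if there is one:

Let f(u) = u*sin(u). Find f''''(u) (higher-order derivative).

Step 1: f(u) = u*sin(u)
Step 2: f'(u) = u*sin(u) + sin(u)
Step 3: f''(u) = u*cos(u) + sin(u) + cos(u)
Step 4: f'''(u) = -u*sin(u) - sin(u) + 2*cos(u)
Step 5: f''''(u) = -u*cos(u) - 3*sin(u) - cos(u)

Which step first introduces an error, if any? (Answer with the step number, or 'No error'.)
Step 2

Step 2 is incorrect due to a wrong trig function.
The step shows: u*sin(u) + sin(u)
The correct value should be: u*cos(u) + sin(u)

Explanation: cos(u) was incorrectly written as sin(u): the term u*cos(u) was incorrectly written as u*sin(u)
The later steps are derived from this incorrect expression, so the error originates in Step 2.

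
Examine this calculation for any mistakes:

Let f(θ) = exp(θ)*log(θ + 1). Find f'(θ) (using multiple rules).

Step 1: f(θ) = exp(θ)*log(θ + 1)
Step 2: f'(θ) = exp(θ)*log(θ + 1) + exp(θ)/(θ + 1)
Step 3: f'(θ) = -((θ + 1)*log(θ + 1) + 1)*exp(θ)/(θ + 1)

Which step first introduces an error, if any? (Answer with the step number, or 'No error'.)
Step 3

Step 3 is incorrect due to a sign flip.
The step shows: -((θ + 1)*log(θ + 1) + 1)*exp(θ)/(θ + 1)
The correct value should be: ((θ + 1)*log(θ + 1) + 1)*exp(θ)/(θ + 1)

Explanation: The sign of the whole expression was flipped: the term ((θ + 1)*log(θ + 1) + 1)*exp(θ)/(θ + 1) was incorrectly written as -((θ + 1)*log(θ + 1) + 1)*exp(θ)/(θ + 1)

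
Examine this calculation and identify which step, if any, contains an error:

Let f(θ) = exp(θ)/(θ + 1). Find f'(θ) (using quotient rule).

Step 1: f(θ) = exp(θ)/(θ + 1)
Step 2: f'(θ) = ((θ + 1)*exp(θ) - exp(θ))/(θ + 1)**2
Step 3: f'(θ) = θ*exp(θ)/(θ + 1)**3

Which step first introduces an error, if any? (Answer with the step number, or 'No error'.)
Step 3

Step 3 is incorrect due to a wrong exponent.
The step shows: θ*exp(θ)/(θ + 1)**3
The correct value should be: θ*exp(θ)/(θ + 1)**2

Explanation: The exponent -2 on θ + 1 was incorrectly written as -3: the term θ*exp(θ)/(θ + 1)**2 was incorrectly written as θ*exp(θ)/(θ + 1)**3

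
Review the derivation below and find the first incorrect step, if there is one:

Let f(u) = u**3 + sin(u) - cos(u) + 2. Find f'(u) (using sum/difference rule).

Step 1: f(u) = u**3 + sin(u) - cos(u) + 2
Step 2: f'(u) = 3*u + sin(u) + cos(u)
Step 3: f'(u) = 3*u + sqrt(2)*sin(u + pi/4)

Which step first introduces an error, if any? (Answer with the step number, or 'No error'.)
Step 2

Step 2 is incorrect due to a wrong exponent.
The step shows: 3*u + sin(u) + cos(u)
The correct value should be: 3*u**2 + sin(u) + cos(u)

Explanation: The exponent 2 on u was incorrectly written as 1: the term 3*u**2 was incorrectly written as 3*u
The later steps are derived from this incorrect expression, so the error originates in Step 2.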